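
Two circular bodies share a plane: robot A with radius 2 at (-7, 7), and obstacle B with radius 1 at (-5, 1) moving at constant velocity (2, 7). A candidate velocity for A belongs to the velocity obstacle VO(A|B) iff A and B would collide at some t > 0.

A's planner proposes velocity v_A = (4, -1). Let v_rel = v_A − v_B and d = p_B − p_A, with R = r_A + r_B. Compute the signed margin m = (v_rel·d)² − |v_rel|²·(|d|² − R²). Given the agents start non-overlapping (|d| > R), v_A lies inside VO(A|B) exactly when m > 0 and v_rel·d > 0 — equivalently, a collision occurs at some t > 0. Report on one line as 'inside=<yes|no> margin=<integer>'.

d = (2, -6),  |d|² = 40;  R = 2+1 = 3,  c = 40−3² = 31
v_rel = (2, -8),  |v_rel|² = 68;  v_rel·d = (2)·(2) + (-8)·(-6) = 52
68·t² − 104·t + 31 = 0  ⇒  m = 52² − 68·31 = 596
m = 596 > 0,  v_rel·d = 52 > 0  ⇒  inside

inside=yes margin=596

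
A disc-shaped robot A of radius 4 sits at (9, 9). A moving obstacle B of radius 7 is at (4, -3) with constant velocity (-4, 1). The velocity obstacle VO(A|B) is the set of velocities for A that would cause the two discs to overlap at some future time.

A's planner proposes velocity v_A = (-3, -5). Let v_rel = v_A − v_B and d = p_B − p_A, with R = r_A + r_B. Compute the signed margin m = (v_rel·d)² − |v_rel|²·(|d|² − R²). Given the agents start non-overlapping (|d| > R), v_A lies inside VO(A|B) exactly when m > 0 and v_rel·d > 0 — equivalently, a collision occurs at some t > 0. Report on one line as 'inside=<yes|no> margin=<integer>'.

d = (-5, -12),  |d|² = 169;  R = 4+7 = 11,  c = 169−11² = 48
v_rel = (1, -6),  |v_rel|² = 37;  v_rel·d = (1)·(-5) + (-6)·(-12) = 67
37·t² − 134·t + 48 = 0  ⇒  m = 67² − 37·48 = 2713
m = 2713 > 0,  v_rel·d = 67 > 0  ⇒  inside

inside=yes margin=2713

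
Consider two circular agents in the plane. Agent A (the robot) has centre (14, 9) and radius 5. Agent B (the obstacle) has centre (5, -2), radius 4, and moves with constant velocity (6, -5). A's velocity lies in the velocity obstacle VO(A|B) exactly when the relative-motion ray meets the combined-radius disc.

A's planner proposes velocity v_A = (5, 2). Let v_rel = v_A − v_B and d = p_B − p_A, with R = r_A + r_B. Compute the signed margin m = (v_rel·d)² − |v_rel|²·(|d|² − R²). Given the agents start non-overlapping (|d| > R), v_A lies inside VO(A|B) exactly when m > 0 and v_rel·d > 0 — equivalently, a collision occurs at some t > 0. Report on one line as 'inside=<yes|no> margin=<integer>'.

d = (-9, -11),  |d|² = 202;  R = 5+4 = 9,  c = 202−9² = 121
v_rel = (-1, 7),  |v_rel|² = 50;  v_rel·d = (-1)·(-9) + (7)·(-11) = -68
50·t² + 136·t + 121 = 0  ⇒  m = (-68)² − 50·121 = -1426
m = -1426 < 0,  v_rel·d = -68 < 0  ⇒  outside

inside=no margin=-1426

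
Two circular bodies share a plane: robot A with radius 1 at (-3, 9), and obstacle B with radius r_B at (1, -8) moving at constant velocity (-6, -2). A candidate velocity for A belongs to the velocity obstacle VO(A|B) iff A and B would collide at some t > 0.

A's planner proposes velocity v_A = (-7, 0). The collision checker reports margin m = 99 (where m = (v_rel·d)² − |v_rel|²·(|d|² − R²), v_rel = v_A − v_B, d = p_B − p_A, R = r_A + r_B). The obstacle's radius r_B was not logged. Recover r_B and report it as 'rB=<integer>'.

m = 99
d = (4, -17);  v_rel = (-1, 2),  |v_rel|² = 5
v_rel×d = (-1)·(-17) − (2)·(4) = 9
since m = R²·5 − 9²:  R² = (81 + 99) / 5 = 36
R = √36 = 6  ⇒  r_B = 6 − 1 = 5

rB=5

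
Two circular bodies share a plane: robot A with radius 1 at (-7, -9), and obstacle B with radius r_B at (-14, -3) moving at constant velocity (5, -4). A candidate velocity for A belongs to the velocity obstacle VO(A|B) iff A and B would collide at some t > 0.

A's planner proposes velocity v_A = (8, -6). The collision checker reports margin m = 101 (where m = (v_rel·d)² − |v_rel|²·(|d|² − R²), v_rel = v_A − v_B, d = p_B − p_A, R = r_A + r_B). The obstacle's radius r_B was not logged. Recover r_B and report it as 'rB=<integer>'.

m = 101
d = (-7, 6);  v_rel = (3, -2),  |v_rel|² = 13
v_rel×d = (3)·(6) − (-2)·(-7) = 4
since m = R²·13 − 4²:  R² = (16 + 101) / 13 = 9
R = √9 = 3  ⇒  r_B = 3 − 1 = 2

rB=2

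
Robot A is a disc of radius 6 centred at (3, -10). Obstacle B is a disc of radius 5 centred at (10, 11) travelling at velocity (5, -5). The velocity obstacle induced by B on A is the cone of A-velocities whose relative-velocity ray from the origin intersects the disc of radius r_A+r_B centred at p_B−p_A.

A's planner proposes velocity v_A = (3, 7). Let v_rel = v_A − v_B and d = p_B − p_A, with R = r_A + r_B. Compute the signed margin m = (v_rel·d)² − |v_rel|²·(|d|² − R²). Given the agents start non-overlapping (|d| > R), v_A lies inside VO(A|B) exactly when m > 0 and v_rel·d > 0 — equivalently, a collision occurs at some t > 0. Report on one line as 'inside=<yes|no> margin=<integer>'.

d = (7, 21),  |d|² = 490;  R = 6+5 = 11,  c = 490−11² = 369
v_rel = (-2, 12),  |v_rel|² = 148;  v_rel·d = (-2)·(7) + (12)·(21) = 238
148·t² − 476·t + 369 = 0  ⇒  m = 238² − 148·369 = 2032
m = 2032 > 0,  v_rel·d = 238 > 0  ⇒  inside

inside=yes margin=2032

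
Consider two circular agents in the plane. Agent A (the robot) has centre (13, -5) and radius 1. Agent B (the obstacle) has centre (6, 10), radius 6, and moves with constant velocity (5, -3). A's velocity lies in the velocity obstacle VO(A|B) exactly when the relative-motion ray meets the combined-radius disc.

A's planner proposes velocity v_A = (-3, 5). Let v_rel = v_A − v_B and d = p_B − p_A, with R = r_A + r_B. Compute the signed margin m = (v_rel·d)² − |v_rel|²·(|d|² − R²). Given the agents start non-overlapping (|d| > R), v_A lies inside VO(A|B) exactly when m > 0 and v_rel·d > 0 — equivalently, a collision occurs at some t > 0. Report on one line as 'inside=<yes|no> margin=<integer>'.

d = (-7, 15),  |d|² = 274;  R = 1+6 = 7,  c = 274−7² = 225
v_rel = (-8, 8),  |v_rel|² = 128;  v_rel·d = (-8)·(-7) + (8)·(15) = 176
128·t² − 352·t + 225 = 0  ⇒  m = 176² − 128·225 = 2176
m = 2176 > 0,  v_rel·d = 176 > 0  ⇒  inside

inside=yes margin=2176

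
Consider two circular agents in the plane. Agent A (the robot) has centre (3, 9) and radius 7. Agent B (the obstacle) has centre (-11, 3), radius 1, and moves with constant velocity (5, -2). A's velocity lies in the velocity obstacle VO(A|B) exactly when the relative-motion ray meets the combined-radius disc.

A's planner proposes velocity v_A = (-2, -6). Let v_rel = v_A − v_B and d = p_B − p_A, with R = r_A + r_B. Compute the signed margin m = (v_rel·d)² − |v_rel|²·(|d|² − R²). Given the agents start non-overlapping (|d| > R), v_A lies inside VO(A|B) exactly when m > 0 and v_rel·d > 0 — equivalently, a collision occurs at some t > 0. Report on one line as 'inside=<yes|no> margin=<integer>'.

d = (-14, -6),  |d|² = 232;  R = 7+1 = 8,  c = 232−8² = 168
v_rel = (-7, -4),  |v_rel|² = 65;  v_rel·d = (-7)·(-14) + (-4)·(-6) = 122
65·t² − 244·t + 168 = 0  ⇒  m = 122² − 65·168 = 3964
m = 3964 > 0,  v_rel·d = 122 > 0  ⇒  inside

inside=yes margin=3964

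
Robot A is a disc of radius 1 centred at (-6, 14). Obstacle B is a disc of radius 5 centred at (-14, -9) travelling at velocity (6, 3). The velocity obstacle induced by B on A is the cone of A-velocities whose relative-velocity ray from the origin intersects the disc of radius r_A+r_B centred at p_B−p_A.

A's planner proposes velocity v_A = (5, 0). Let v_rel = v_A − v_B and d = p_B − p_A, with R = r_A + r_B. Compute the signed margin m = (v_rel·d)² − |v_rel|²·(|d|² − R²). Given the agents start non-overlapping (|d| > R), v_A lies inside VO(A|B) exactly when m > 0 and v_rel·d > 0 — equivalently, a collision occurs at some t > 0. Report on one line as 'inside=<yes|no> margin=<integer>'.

d = (-8, -23),  |d|² = 593;  R = 1+5 = 6,  c = 593−6² = 557
v_rel = (-1, -3),  |v_rel|² = 10;  v_rel·d = (-1)·(-8) + (-3)·(-23) = 77
10·t² − 154·t + 557 = 0  ⇒  m = 77² − 10·557 = 359
m = 359 > 0,  v_rel·d = 77 > 0  ⇒  inside

inside=yes margin=359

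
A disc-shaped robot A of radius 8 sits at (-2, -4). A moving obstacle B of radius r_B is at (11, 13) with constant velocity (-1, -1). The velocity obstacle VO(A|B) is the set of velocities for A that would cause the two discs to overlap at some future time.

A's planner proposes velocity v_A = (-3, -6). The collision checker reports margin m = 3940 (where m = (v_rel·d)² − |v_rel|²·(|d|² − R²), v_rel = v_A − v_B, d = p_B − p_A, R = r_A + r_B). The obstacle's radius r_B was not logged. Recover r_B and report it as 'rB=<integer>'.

m = 3940
d = (13, 17);  v_rel = (-2, -5),  |v_rel|² = 29
v_rel×d = (-2)·(17) − (-5)·(13) = 31
since m = R²·29 − 31²:  R² = (961 + 3940) / 29 = 169
R = √169 = 13  ⇒  r_B = 13 − 8 = 5

rB=5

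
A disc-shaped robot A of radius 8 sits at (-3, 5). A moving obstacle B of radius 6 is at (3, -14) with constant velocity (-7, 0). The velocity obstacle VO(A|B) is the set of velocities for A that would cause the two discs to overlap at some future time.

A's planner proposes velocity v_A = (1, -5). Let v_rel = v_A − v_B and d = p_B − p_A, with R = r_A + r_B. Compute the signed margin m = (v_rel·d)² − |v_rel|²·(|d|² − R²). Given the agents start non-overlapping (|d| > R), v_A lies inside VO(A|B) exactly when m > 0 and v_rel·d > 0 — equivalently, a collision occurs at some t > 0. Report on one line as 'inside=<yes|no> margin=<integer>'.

d = (6, -19),  |d|² = 397;  R = 8+6 = 14,  c = 397−14² = 201
v_rel = (8, -5),  |v_rel|² = 89;  v_rel·d = (8)·(6) + (-5)·(-19) = 143
89·t² − 286·t + 201 = 0  ⇒  m = 143² − 89·201 = 2560
m = 2560 > 0,  v_rel·d = 143 > 0  ⇒  inside

inside=yes margin=2560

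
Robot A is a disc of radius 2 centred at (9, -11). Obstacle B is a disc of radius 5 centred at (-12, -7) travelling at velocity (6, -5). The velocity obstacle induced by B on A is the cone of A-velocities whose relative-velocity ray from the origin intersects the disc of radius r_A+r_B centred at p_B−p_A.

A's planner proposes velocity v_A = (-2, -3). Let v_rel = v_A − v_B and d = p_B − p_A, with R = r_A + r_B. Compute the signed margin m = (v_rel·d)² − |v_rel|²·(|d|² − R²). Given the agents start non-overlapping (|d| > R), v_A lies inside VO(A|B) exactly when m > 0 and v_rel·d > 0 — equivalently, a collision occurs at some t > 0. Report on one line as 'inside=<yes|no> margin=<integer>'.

d = (-21, 4),  |d|² = 457;  R = 2+5 = 7,  c = 457−7² = 408
v_rel = (-8, 2),  |v_rel|² = 68;  v_rel·d = (-8)·(-21) + (2)·(4) = 176
68·t² − 352·t + 408 = 0  ⇒  m = 176² − 68·408 = 3232
m = 3232 > 0,  v_rel·d = 176 > 0  ⇒  inside

inside=yes margin=3232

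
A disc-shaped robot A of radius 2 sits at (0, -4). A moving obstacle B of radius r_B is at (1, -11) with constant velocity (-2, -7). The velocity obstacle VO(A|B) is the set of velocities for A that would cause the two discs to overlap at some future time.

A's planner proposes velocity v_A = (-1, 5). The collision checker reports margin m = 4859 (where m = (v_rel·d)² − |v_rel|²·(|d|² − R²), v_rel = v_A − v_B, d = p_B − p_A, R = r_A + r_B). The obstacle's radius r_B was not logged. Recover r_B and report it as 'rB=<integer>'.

m = 4859
d = (1, -7);  v_rel = (1, 12),  |v_rel|² = 145
v_rel×d = (1)·(-7) − (12)·(1) = -19
since m = R²·145 − (-19)²:  R² = (361 + 4859) / 145 = 36
R = √36 = 6  ⇒  r_B = 6 − 2 = 4

rB=4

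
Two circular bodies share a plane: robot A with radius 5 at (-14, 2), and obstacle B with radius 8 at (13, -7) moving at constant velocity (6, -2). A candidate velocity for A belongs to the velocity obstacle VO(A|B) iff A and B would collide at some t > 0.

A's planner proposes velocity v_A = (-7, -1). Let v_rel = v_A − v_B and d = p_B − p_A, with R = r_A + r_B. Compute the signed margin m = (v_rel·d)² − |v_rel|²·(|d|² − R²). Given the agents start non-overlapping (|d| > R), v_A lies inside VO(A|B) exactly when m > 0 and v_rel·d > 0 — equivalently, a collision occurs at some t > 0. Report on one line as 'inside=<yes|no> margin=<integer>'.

d = (27, -9),  |d|² = 810;  R = 5+8 = 13,  c = 810−13² = 641
v_rel = (-13, 1),  |v_rel|² = 170;  v_rel·d = (-13)·(27) + (1)·(-9) = -360
170·t² + 720·t + 641 = 0  ⇒  m = (-360)² − 170·641 = 20630
m = 20630 > 0,  v_rel·d = -360 < 0  ⇒  outside

inside=no margin=20630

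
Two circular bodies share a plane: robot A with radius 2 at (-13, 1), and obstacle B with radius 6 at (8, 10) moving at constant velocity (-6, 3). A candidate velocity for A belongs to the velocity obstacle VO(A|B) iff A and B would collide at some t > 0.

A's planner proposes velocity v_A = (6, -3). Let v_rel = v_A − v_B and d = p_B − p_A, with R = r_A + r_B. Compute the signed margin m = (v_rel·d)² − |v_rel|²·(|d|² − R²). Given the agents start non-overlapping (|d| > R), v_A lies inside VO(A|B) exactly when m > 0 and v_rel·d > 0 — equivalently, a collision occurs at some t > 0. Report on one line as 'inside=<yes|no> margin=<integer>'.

d = (21, 9),  |d|² = 522;  R = 2+6 = 8,  c = 522−8² = 458
v_rel = (12, -6),  |v_rel|² = 180;  v_rel·d = (12)·(21) + (-6)·(9) = 198
180·t² − 396·t + 458 = 0  ⇒  m = 198² − 180·458 = -43236
m = -43236 < 0,  v_rel·d = 198 > 0  ⇒  outside

inside=no margin=-43236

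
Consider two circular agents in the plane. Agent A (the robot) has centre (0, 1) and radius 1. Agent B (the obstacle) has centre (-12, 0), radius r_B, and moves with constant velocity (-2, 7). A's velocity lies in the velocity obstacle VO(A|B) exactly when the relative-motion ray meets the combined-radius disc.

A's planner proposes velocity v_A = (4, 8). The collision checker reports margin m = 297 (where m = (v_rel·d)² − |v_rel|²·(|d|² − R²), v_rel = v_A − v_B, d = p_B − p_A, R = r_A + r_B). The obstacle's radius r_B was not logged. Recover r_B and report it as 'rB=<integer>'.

m = 297
d = (-12, -1);  v_rel = (6, 1),  |v_rel|² = 37
v_rel×d = (6)·(-1) − (1)·(-12) = 6
since m = R²·37 − 6²:  R² = (36 + 297) / 37 = 9
R = √9 = 3  ⇒  r_B = 3 − 1 = 2

rB=2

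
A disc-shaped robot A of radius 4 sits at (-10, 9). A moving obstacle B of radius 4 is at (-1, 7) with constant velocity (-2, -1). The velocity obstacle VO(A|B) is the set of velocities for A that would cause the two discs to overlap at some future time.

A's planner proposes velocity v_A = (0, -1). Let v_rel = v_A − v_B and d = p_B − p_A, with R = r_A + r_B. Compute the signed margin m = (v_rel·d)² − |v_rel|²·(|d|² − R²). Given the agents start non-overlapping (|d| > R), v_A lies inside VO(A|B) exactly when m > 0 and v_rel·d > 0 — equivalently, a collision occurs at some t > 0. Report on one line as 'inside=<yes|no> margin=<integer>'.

d = (9, -2),  |d|² = 85;  R = 4+4 = 8,  c = 85−8² = 21
v_rel = (2, 0),  |v_rel|² = 4;  v_rel·d = (2)·(9) + (0)·(-2) = 18
4·t² − 36·t + 21 = 0  ⇒  m = 18² − 4·21 = 240
m = 240 > 0,  v_rel·d = 18 > 0  ⇒  inside

inside=yes margin=240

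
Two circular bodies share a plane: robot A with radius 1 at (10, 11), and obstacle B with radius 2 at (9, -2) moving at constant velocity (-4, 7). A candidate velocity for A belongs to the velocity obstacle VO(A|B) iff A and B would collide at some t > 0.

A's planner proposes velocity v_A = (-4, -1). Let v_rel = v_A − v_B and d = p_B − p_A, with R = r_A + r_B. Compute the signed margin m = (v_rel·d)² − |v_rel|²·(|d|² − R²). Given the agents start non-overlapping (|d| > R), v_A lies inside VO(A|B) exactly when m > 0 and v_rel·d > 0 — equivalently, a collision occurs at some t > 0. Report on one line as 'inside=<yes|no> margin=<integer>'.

d = (-1, -13),  |d|² = 170;  R = 1+2 = 3,  c = 170−3² = 161
v_rel = (0, -8),  |v_rel|² = 64;  v_rel·d = (0)·(-1) + (-8)·(-13) = 104
64·t² − 208·t + 161 = 0  ⇒  m = 104² − 64·161 = 512
m = 512 > 0,  v_rel·d = 104 > 0  ⇒  inside

inside=yes margin=512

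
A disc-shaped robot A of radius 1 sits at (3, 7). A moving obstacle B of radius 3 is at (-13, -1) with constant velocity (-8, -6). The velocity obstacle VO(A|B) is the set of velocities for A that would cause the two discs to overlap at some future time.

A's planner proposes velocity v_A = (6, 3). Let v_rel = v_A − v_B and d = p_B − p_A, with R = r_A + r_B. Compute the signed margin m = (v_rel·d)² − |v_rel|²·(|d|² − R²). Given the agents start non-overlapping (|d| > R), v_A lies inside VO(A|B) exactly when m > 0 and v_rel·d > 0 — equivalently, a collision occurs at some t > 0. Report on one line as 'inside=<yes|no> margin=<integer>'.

d = (-16, -8),  |d|² = 320;  R = 1+3 = 4,  c = 320−4² = 304
v_rel = (14, 9),  |v_rel|² = 277;  v_rel·d = (14)·(-16) + (9)·(-8) = -296
277·t² + 592·t + 304 = 0  ⇒  m = (-296)² − 277·304 = 3408
m = 3408 > 0,  v_rel·d = -296 < 0  ⇒  outside

inside=no margin=3408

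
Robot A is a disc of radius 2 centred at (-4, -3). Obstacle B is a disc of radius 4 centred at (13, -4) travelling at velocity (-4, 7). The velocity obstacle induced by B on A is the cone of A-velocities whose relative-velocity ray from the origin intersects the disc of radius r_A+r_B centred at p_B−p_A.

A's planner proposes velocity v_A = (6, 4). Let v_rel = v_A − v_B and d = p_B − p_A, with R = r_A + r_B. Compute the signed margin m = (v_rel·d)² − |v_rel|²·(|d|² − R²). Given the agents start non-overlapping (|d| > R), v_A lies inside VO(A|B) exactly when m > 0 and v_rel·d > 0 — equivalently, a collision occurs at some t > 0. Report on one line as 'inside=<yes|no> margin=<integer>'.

d = (17, -1),  |d|² = 290;  R = 2+4 = 6,  c = 290−6² = 254
v_rel = (10, -3),  |v_rel|² = 109;  v_rel·d = (10)·(17) + (-3)·(-1) = 173
109·t² − 346·t + 254 = 0  ⇒  m = 173² − 109·254 = 2243
m = 2243 > 0,  v_rel·d = 173 > 0  ⇒  inside

inside=yes margin=2243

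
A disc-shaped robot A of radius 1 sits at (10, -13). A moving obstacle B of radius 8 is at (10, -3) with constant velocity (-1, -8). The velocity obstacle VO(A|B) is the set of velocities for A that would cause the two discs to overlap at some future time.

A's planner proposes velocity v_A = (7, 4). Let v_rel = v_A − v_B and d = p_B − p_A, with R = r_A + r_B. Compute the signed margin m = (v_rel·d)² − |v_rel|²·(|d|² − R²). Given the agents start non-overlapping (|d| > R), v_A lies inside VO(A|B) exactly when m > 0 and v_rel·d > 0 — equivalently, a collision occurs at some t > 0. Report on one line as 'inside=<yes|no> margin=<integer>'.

d = (0, 10),  |d|² = 100;  R = 1+8 = 9,  c = 100−9² = 19
v_rel = (8, 12),  |v_rel|² = 208;  v_rel·d = (8)·(0) + (12)·(10) = 120
208·t² − 240·t + 19 = 0  ⇒  m = 120² − 208·19 = 10448
m = 10448 > 0,  v_rel·d = 120 > 0  ⇒  inside

inside=yes margin=10448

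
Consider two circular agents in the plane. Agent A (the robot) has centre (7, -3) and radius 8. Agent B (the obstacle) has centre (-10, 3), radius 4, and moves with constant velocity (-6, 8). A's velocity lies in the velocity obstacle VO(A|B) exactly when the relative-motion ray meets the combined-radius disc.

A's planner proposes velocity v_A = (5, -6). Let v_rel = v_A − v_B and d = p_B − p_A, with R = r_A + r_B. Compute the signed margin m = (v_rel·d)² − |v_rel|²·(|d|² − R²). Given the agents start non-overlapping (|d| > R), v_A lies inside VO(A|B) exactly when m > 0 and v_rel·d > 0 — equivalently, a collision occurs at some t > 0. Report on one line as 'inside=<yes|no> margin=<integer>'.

d = (-17, 6),  |d|² = 325;  R = 8+4 = 12,  c = 325−12² = 181
v_rel = (11, -14),  |v_rel|² = 317;  v_rel·d = (11)·(-17) + (-14)·(6) = -271
317·t² + 542·t + 181 = 0  ⇒  m = (-271)² − 317·181 = 16064
m = 16064 > 0,  v_rel·d = -271 < 0  ⇒  outside

inside=no margin=16064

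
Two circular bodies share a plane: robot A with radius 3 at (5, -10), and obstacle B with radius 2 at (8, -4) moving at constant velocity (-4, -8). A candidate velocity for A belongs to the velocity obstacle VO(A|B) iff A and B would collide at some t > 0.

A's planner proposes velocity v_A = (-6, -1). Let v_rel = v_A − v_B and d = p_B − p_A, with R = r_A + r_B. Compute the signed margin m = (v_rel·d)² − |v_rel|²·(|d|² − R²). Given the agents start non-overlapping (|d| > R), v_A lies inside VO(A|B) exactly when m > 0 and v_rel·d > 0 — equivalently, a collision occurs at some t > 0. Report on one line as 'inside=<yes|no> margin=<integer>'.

d = (3, 6),  |d|² = 45;  R = 3+2 = 5,  c = 45−5² = 20
v_rel = (-2, 7),  |v_rel|² = 53;  v_rel·d = (-2)·(3) + (7)·(6) = 36
53·t² − 72·t + 20 = 0  ⇒  m = 36² − 53·20 = 236
m = 236 > 0,  v_rel·d = 36 > 0  ⇒  inside

inside=yes margin=236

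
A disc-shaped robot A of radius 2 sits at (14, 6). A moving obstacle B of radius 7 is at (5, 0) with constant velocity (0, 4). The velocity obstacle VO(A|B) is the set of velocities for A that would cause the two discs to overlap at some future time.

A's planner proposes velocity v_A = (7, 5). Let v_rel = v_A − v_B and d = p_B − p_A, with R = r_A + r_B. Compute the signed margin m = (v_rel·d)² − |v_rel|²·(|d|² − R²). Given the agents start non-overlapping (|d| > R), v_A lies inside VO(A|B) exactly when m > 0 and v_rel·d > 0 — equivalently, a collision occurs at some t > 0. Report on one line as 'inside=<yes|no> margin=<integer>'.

d = (-9, -6),  |d|² = 117;  R = 2+7 = 9,  c = 117−9² = 36
v_rel = (7, 1),  |v_rel|² = 50;  v_rel·d = (7)·(-9) + (1)·(-6) = -69
50·t² + 138·t + 36 = 0  ⇒  m = (-69)² − 50·36 = 2961
m = 2961 > 0,  v_rel·d = -69 < 0  ⇒  outside

inside=no margin=2961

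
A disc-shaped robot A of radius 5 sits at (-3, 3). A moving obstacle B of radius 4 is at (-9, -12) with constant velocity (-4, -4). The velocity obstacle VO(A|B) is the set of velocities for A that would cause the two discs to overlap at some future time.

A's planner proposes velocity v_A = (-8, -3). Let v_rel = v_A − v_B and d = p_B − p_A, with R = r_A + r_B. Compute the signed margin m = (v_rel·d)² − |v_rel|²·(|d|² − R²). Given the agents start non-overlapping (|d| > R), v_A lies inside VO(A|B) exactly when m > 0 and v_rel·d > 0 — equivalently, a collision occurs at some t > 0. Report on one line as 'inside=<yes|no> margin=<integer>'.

d = (-6, -15),  |d|² = 261;  R = 5+4 = 9,  c = 261−9² = 180
v_rel = (-4, 1),  |v_rel|² = 17;  v_rel·d = (-4)·(-6) + (1)·(-15) = 9
17·t² − 18·t + 180 = 0  ⇒  m = 9² − 17·180 = -2979
m = -2979 < 0,  v_rel·d = 9 > 0  ⇒  outside

inside=no margin=-2979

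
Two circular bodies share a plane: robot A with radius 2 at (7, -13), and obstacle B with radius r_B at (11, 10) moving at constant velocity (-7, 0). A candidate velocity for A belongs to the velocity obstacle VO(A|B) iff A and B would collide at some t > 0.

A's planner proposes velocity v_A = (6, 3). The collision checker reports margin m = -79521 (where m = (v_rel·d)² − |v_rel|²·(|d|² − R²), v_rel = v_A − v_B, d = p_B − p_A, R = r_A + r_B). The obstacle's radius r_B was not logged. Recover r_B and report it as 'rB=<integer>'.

m = -79521
d = (4, 23);  v_rel = (13, 3),  |v_rel|² = 178
v_rel×d = (13)·(23) − (3)·(4) = 287
since m = R²·178 − 287²:  R² = (82369 + -79521) / 178 = 16
R = √16 = 4  ⇒  r_B = 4 − 2 = 2

rB=2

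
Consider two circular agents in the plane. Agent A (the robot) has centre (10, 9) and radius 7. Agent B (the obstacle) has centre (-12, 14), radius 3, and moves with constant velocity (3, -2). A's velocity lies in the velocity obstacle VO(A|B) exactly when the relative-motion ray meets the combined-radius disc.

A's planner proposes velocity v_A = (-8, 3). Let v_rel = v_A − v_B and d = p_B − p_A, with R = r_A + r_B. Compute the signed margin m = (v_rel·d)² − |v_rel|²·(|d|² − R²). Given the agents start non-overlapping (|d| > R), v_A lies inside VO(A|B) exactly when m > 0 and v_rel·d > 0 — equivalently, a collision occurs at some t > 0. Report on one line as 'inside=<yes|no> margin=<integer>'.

d = (-22, 5),  |d|² = 509;  R = 7+3 = 10,  c = 509−10² = 409
v_rel = (-11, 5),  |v_rel|² = 146;  v_rel·d = (-11)·(-22) + (5)·(5) = 267
146·t² − 534·t + 409 = 0  ⇒  m = 267² − 146·409 = 11575
m = 11575 > 0,  v_rel·d = 267 > 0  ⇒  inside

inside=yes margin=11575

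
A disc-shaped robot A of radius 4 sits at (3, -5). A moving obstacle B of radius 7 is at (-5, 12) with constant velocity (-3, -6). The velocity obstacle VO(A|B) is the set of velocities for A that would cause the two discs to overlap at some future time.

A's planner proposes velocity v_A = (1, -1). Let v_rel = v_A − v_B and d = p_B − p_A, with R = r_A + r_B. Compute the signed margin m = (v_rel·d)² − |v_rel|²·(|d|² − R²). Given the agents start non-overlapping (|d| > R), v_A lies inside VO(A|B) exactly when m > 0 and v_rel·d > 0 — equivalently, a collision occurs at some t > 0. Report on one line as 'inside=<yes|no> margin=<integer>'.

d = (-8, 17),  |d|² = 353;  R = 4+7 = 11,  c = 353−11² = 232
v_rel = (4, 5),  |v_rel|² = 41;  v_rel·d = (4)·(-8) + (5)·(17) = 53
41·t² − 106·t + 232 = 0  ⇒  m = 53² − 41·232 = -6703
m = -6703 < 0,  v_rel·d = 53 > 0  ⇒  outside

inside=no margin=-6703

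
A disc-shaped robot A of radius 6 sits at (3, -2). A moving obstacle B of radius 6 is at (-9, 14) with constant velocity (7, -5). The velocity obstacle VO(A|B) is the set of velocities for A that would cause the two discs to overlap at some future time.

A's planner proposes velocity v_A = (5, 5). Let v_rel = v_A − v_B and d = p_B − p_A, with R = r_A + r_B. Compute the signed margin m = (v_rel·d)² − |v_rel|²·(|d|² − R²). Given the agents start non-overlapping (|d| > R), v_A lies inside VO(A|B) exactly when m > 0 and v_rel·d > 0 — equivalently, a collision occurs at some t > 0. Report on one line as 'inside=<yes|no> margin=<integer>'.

d = (-12, 16),  |d|² = 400;  R = 6+6 = 12,  c = 400−12² = 256
v_rel = (-2, 10),  |v_rel|² = 104;  v_rel·d = (-2)·(-12) + (10)·(16) = 184
104·t² − 368·t + 256 = 0  ⇒  m = 184² − 104·256 = 7232
m = 7232 > 0,  v_rel·d = 184 > 0  ⇒  inside

inside=yes margin=7232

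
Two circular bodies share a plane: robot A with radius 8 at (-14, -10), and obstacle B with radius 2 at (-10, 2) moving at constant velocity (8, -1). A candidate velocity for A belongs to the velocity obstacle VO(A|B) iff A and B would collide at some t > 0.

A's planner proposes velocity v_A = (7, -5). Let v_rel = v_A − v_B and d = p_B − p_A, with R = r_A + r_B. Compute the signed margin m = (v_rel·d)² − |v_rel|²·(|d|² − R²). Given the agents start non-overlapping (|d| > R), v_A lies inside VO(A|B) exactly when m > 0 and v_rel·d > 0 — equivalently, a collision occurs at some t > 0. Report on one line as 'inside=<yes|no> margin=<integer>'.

d = (4, 12),  |d|² = 160;  R = 8+2 = 10,  c = 160−10² = 60
v_rel = (-1, -4),  |v_rel|² = 17;  v_rel·d = (-1)·(4) + (-4)·(12) = -52
17·t² + 104·t + 60 = 0  ⇒  m = (-52)² − 17·60 = 1684
m = 1684 > 0,  v_rel·d = -52 < 0  ⇒  outside

inside=no margin=1684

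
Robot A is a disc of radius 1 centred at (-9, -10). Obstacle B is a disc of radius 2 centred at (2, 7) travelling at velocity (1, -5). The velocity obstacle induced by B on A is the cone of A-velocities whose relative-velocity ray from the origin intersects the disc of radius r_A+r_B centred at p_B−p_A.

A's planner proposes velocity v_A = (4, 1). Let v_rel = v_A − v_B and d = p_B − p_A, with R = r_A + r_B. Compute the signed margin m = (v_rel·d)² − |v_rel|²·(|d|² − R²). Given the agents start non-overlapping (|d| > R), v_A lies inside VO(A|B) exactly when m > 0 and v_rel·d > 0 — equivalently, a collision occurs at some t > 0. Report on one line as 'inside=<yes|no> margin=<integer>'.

d = (11, 17),  |d|² = 410;  R = 1+2 = 3,  c = 410−3² = 401
v_rel = (3, 6),  |v_rel|² = 45;  v_rel·d = (3)·(11) + (6)·(17) = 135
45·t² − 270·t + 401 = 0  ⇒  m = 135² − 45·401 = 180
m = 180 > 0,  v_rel·d = 135 > 0  ⇒  inside

inside=yes margin=180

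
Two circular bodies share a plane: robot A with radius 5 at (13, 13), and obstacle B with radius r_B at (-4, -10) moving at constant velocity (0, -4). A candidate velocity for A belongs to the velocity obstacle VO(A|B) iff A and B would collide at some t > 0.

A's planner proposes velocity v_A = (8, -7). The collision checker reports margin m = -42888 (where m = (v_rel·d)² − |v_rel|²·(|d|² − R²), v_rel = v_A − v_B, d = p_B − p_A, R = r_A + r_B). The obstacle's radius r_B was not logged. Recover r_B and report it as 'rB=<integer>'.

m = -42888
d = (-17, -23);  v_rel = (8, -3),  |v_rel|² = 73
v_rel×d = (8)·(-23) − (-3)·(-17) = -235
since m = R²·73 − (-235)²:  R² = (55225 + -42888) / 73 = 169
R = √169 = 13  ⇒  r_B = 13 − 5 = 8

rB=8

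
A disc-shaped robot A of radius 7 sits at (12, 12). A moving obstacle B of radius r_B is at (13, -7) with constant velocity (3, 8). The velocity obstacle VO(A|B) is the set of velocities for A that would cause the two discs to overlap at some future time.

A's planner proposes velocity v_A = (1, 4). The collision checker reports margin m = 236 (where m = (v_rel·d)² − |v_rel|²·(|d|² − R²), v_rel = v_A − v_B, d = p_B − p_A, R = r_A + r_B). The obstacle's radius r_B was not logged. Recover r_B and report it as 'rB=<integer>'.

m = 236
d = (1, -19);  v_rel = (-2, -4),  |v_rel|² = 20
v_rel×d = (-2)·(-19) − (-4)·(1) = 42
since m = R²·20 − 42²:  R² = (1764 + 236) / 20 = 100
R = √100 = 10  ⇒  r_B = 10 − 7 = 3

rB=3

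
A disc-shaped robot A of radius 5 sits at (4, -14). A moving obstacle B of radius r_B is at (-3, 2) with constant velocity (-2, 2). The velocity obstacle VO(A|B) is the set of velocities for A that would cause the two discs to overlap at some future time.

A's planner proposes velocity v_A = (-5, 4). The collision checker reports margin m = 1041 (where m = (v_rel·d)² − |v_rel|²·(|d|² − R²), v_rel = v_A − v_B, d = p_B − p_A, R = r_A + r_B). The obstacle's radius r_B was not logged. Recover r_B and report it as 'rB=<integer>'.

m = 1041
d = (-7, 16);  v_rel = (-3, 2),  |v_rel|² = 13
v_rel×d = (-3)·(16) − (2)·(-7) = -34
since m = R²·13 − (-34)²:  R² = (1156 + 1041) / 13 = 169
R = √169 = 13  ⇒  r_B = 13 − 5 = 8

rB=8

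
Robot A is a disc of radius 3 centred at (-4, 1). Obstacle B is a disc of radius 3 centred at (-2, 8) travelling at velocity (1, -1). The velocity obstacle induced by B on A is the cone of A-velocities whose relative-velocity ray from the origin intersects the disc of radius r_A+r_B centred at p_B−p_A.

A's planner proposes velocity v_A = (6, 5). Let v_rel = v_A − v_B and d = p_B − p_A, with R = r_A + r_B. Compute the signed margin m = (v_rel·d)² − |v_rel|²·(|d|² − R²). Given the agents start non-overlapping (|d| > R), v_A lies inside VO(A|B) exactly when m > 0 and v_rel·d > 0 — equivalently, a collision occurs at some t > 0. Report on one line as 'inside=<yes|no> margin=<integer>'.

d = (2, 7),  |d|² = 53;  R = 3+3 = 6,  c = 53−6² = 17
v_rel = (5, 6),  |v_rel|² = 61;  v_rel·d = (5)·(2) + (6)·(7) = 52
61·t² − 104·t + 17 = 0  ⇒  m = 52² − 61·17 = 1667
m = 1667 > 0,  v_rel·d = 52 > 0  ⇒  inside

inside=yes margin=1667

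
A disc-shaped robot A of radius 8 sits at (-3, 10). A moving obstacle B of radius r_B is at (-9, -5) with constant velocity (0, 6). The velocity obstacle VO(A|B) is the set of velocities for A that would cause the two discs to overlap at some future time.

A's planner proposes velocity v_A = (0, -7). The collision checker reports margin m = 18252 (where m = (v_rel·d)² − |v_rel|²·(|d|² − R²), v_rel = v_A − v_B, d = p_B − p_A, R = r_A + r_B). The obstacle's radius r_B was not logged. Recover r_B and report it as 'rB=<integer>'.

m = 18252
d = (-6, -15);  v_rel = (0, -13),  |v_rel|² = 169
v_rel×d = (0)·(-15) − (-13)·(-6) = -78
since m = R²·169 − (-78)²:  R² = (6084 + 18252) / 169 = 144
R = √144 = 12  ⇒  r_B = 12 − 8 = 4

rB=4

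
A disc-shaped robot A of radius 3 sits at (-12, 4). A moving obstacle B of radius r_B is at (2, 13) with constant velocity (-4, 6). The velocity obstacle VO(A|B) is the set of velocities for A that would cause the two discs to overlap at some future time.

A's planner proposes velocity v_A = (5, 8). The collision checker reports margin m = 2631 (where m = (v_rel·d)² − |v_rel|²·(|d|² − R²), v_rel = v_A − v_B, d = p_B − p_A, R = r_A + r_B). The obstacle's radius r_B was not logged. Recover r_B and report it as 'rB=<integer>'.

m = 2631
d = (14, 9);  v_rel = (9, 2),  |v_rel|² = 85
v_rel×d = (9)·(9) − (2)·(14) = 53
since m = R²·85 − 53²:  R² = (2809 + 2631) / 85 = 64
R = √64 = 8  ⇒  r_B = 8 − 3 = 5

rB=5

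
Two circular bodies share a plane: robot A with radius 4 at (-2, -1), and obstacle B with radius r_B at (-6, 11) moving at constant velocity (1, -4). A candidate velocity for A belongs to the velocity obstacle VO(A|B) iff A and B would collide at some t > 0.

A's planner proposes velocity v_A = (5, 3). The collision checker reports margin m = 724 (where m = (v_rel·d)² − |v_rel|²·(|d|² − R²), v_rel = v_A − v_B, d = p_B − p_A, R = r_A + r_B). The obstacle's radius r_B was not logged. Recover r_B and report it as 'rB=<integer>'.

m = 724
d = (-4, 12);  v_rel = (4, 7),  |v_rel|² = 65
v_rel×d = (4)·(12) − (7)·(-4) = 76
since m = R²·65 − 76²:  R² = (5776 + 724) / 65 = 100
R = √100 = 10  ⇒  r_B = 10 − 4 = 6

rB=6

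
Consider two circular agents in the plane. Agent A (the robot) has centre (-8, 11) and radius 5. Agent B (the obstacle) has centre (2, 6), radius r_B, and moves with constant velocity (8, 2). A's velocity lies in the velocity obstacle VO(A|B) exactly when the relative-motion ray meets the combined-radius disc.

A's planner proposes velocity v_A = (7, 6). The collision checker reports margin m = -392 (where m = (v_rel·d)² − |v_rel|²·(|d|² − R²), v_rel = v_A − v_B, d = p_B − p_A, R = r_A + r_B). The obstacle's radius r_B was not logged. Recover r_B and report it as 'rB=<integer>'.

m = -392
d = (10, -5);  v_rel = (-1, 4),  |v_rel|² = 17
v_rel×d = (-1)·(-5) − (4)·(10) = -35
since m = R²·17 − (-35)²:  R² = (1225 + -392) / 17 = 49
R = √49 = 7  ⇒  r_B = 7 − 5 = 2

rB=2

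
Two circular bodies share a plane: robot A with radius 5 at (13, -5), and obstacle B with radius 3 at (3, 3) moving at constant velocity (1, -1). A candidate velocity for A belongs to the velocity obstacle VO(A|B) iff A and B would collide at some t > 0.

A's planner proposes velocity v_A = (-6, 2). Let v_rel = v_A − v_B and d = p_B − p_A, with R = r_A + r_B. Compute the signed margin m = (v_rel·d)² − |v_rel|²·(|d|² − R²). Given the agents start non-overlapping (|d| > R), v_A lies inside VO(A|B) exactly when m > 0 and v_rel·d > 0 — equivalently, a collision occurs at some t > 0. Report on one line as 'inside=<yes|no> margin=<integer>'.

d = (-10, 8),  |d|² = 164;  R = 5+3 = 8,  c = 164−8² = 100
v_rel = (-7, 3),  |v_rel|² = 58;  v_rel·d = (-7)·(-10) + (3)·(8) = 94
58·t² − 188·t + 100 = 0  ⇒  m = 94² − 58·100 = 3036
m = 3036 > 0,  v_rel·d = 94 > 0  ⇒  inside

inside=yes margin=3036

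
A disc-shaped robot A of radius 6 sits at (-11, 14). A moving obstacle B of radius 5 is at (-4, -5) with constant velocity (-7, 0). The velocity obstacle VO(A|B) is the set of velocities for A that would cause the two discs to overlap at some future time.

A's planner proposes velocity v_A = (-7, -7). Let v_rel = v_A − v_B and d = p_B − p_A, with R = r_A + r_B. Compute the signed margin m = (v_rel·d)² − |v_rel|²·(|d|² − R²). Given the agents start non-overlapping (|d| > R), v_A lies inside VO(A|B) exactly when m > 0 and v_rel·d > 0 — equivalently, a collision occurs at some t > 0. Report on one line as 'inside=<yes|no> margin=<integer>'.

d = (7, -19),  |d|² = 410;  R = 6+5 = 11,  c = 410−11² = 289
v_rel = (0, -7),  |v_rel|² = 49;  v_rel·d = (0)·(7) + (-7)·(-19) = 133
49·t² − 266·t + 289 = 0  ⇒  m = 133² − 49·289 = 3528
m = 3528 > 0,  v_rel·d = 133 > 0  ⇒  inside

inside=yes margin=3528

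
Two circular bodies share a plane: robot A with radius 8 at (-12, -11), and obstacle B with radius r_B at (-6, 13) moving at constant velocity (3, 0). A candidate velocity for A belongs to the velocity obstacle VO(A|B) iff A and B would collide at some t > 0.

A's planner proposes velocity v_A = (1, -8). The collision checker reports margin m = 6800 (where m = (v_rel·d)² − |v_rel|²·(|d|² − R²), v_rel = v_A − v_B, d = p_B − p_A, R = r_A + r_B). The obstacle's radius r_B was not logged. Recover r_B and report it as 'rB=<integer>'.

m = 6800
d = (6, 24);  v_rel = (-2, -8),  |v_rel|² = 68
v_rel×d = (-2)·(24) − (-8)·(6) = 0
since m = R²·68 − 0²:  R² = (0 + 6800) / 68 = 100
R = √100 = 10  ⇒  r_B = 10 − 8 = 2

rB=2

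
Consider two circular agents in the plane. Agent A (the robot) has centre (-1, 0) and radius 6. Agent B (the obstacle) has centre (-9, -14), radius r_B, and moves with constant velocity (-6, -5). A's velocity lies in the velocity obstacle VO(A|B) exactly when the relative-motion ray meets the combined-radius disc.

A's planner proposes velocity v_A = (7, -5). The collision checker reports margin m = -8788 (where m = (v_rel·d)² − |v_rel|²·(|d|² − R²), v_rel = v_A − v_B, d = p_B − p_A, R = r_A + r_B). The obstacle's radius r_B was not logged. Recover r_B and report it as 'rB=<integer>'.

m = -8788
d = (-8, -14);  v_rel = (13, 0),  |v_rel|² = 169
v_rel×d = (13)·(-14) − (0)·(-8) = -182
since m = R²·169 − (-182)²:  R² = (33124 + -8788) / 169 = 144
R = √144 = 12  ⇒  r_B = 12 − 6 = 6

rB=6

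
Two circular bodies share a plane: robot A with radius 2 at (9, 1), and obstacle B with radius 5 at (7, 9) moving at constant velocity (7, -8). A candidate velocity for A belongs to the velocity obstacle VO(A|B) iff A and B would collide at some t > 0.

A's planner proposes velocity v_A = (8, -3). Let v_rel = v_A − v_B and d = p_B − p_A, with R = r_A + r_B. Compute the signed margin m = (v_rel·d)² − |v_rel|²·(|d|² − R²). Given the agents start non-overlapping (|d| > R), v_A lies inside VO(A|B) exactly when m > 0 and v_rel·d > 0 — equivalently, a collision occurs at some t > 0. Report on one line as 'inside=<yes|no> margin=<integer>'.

d = (-2, 8),  |d|² = 68;  R = 2+5 = 7,  c = 68−7² = 19
v_rel = (1, 5),  |v_rel|² = 26;  v_rel·d = (1)·(-2) + (5)·(8) = 38
26·t² − 76·t + 19 = 0  ⇒  m = 38² − 26·19 = 950
m = 950 > 0,  v_rel·d = 38 > 0  ⇒  inside

inside=yes margin=950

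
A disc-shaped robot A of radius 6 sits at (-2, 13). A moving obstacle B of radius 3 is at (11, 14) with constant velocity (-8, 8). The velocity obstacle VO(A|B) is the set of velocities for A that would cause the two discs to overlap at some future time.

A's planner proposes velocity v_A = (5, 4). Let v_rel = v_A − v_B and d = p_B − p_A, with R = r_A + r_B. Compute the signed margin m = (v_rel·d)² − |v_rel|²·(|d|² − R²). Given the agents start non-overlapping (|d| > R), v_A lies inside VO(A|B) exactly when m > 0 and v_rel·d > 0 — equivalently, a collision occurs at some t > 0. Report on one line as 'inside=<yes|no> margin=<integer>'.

d = (13, 1),  |d|² = 170;  R = 6+3 = 9,  c = 170−9² = 89
v_rel = (13, -4),  |v_rel|² = 185;  v_rel·d = (13)·(13) + (-4)·(1) = 165
185·t² − 330·t + 89 = 0  ⇒  m = 165² − 185·89 = 10760
m = 10760 > 0,  v_rel·d = 165 > 0  ⇒  inside

inside=yes margin=10760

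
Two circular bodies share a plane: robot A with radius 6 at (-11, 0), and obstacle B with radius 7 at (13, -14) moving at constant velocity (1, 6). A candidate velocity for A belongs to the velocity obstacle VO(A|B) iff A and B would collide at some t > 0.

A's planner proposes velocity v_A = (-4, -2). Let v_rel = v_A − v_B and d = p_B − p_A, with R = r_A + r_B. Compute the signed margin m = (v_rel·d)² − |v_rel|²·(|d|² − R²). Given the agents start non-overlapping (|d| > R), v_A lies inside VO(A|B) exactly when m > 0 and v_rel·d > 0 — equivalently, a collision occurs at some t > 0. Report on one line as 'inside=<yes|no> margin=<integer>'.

d = (24, -14),  |d|² = 772;  R = 6+7 = 13,  c = 772−13² = 603
v_rel = (-5, -8),  |v_rel|² = 89;  v_rel·d = (-5)·(24) + (-8)·(-14) = -8
89·t² + 16·t + 603 = 0  ⇒  m = (-8)² − 89·603 = -53603
m = -53603 < 0,  v_rel·d = -8 < 0  ⇒  outside

inside=no margin=-53603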